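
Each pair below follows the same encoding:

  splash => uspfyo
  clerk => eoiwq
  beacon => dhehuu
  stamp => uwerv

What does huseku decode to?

In splash: s→u is +2, p→s is +3, l→p is +4, a→f is +5 — the shift increases by 1 each position. The shift increases by 1 at each position, starting from +2: 2, 3, 4, ….
Undoing it on huseku: h−2=f, u−3=r, s−4=o, e−5=z, k−6=e, u−7=n.

frozen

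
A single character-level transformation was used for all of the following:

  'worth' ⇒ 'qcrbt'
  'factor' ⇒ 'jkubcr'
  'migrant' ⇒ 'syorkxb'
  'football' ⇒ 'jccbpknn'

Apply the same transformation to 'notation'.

xcbkbycx

w(22)→q(16) and o(14)→c(2) fit y≡5x+10 (mod 26); the inverse of 5 mod 26 is 21. This is an affine cipher: with a=0,…,z=25, each position x becomes (5x+10) mod 26.
On notation: n(13)→5·13+10≡23=x; o(14)→5·14+10≡2=c; t(19)→5·19+10≡1=b; a(0)→5·0+10≡10=k; t(19)→5·19+10≡1=b; i(8)→5·8+10≡24=y; o(14)→5·14+10≡2=c; n(13)→5·13+10≡23=x (all mod 26).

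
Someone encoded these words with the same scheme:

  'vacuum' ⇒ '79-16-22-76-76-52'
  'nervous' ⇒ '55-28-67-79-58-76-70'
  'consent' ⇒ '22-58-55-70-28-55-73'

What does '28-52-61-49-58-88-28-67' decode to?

employer

v(#22)→79 and a(#1)→16: differences scale by 3, so n = 3·pos + 13. Each letter becomes 3×(its alphabet position, a=1..z=26) + 13.
Reversing it on 28-52-61-49-58-88-28-67: 28→(28−13)÷3=5=e, 52→(52−13)÷3=13=m, 61→(61−13)÷3=16=p, 49→(49−13)÷3=12=l, 58→(58−13)÷3=15=o, 88→(88−13)÷3=25=y, 28→(28−13)÷3=5=e, 67→(67−13)÷3=18=r.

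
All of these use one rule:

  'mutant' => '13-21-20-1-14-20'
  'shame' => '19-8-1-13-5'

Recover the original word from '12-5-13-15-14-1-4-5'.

m is letter #13 and maps to 13: an offset of 0. Letters become their 1-indexed alphabet positions: a=1 … z=26.
Undoing it on 12-5-13-15-14-1-4-5: 12=l, 5=e, 13=m, 15=o, 14=n, 1=a, 4=d, 5=e.

lemonade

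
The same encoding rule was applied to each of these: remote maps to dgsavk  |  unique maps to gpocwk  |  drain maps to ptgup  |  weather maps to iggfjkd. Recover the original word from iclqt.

wafer

Shifts by position in remote: pos 0: r→d (+12), pos 1: e→g (+2), pos 2: m→s (+6), pos 3: o→a (+12), pos 4: t→v (+2), pos 5: e→k (+6) — repeating every 3. It's a Vigenère-style cipher with numeric key [12,2,6]: position i shifts by key[i mod 3].
Reversing it on iclqt: i−12=w, c−2=a, l−6=f, q−12=e, t−2=r.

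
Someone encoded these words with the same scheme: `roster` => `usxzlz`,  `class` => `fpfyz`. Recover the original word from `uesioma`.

rancher

Each letter shifts forward by (position + 3), i.e. 3, 4, 5, … — the shift grows by one for each successive letter.
Reversing it on uesioma: u−3=r, e−4=a, s−5=n, i−6=c, o−7=h, m−8=e, a−9=r.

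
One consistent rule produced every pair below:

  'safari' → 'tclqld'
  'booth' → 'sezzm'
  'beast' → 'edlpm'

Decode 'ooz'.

odd

The output letters match the input read backwards, each shifted +11: safari reversed is irafas. Read the word backwards and shift each letter +11.
Reversing it on ooz: shift back: o−11=d, o−11=d, z−11=o → ddo; then reverse → odd.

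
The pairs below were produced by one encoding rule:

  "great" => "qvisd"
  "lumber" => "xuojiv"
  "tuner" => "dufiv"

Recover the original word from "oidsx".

g(6)→q(16) and r(17)→v(21) fit y≡17x+18 (mod 26); the inverse of 17 mod 26 is 23. Treating letters as 0–25, the rule is x ↦ 17x + 18 (mod 26).
Reversing it on oidsx: o(14)→23·(14−18)≡12=m; i(8)→23·(8−18)≡4=e; d(3)→23·(3−18)≡19=t; s(18)→23·(18−18)≡0=a; x(23)→23·(23−18)≡11=l (all mod 26).

metal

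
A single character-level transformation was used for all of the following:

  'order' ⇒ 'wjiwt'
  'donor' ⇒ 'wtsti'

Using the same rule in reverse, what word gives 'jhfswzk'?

furnace

The output letters match the input read backwards, each shifted +5: order reversed is redro. Read the word backwards and shift each letter +5.
Decoding jhfswzk: shift back: j−5=e, h−5=c, f−5=a, s−5=n, w−5=r, z−5=u, k−5=f → ecanruf; then reverse → furnace.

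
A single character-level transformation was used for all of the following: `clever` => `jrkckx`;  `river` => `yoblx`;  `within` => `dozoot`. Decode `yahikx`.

rubber

Shifts by position in clever: pos 0: c→j (+7), pos 1: l→r (+6), pos 2: e→k (+6), pos 3: v→c (+7), pos 4: e→k (+6), pos 5: r→x (+6) — repeating every 3. It's a Vigenère-style cipher with numeric key [7,6,6]: position i shifts by key[i mod 3].
Decoding yahikx: y−7=r, a−6=u, h−6=b, i−7=b, k−6=e, x−6=r.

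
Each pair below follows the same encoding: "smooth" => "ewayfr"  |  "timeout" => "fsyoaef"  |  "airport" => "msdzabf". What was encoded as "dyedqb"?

Shifts by position in smooth: pos 0: s→e (+12), pos 1: m→w (+10), pos 2: o→a (+12), pos 3: o→y (+10) — repeating every 2. It's a Vigenère-style cipher with numeric key [12,10]: position i shifts by key[i mod 2].
Reversing it on dyedqb: d−12=r, y−10=o, e−12=s, d−10=t, q−12=e, b−10=r.

roster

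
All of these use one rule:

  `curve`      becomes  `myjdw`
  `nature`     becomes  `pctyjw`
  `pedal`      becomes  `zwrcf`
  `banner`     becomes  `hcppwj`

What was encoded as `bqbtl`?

c(2)→m(12) and u(20)→y(24) fit y≡5x+2 (mod 26); the inverse of 5 mod 26 is 21. Treating letters as 0–25, the rule is x ↦ 5x + 2 (mod 26).
Reversing it on bqbtl: b(1)→21·(1−2)≡5=f; q(16)→21·(16−2)≡8=i; b(1)→21·(1−2)≡5=f; t(19)→21·(19−2)≡19=t; l(11)→21·(11−2)≡7=h (all mod 26).

fifth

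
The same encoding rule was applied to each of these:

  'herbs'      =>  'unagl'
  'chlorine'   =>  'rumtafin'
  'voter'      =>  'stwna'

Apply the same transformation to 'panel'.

Treating letters as 0–25, the rule is x ↦ 11x + 21 (mod 26).
For panel: p(15)→11·15+21≡4=e; a(0)→11·0+21≡21=v; n(13)→11·13+21≡8=i; e(4)→11·4+21≡13=n; l(11)→11·11+21≡12=m (all mod 26).

evinm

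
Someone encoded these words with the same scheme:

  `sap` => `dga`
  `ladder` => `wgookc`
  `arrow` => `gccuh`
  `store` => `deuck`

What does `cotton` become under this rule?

nueeuy

The shift depends on letter class: consonant s→d is +11, but vowel a→g is +6. Two shifts are in play — +6 for a/e/i/o/u, +11 for every other letter.
For cotton: c(cons)+11=n, o(vowel)+6=u, t(cons)+11=e, t(cons)+11=e, o(vowel)+6=u, n(cons)+11=y.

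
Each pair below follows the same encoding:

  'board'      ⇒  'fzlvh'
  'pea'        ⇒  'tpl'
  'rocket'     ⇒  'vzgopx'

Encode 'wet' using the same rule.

apx

The shift depends on letter class: consonant b→f is +4, but vowel o→z is +11. Vowels shift forward by 11 and consonants shift forward by 4.
On wet: w(cons)+4=a, e(vowel)+11=p, t(cons)+4=x.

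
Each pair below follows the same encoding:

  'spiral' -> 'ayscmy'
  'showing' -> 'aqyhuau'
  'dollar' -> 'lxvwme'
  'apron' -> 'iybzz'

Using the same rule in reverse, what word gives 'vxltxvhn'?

The shift increases by 1 at each position, starting from +8: 8, 9, 10, ….
Decoding vxltxvhn: v−8=n, x−9=o, l−10=b, t−11=i, x−12=l, v−13=i, h−14=t, n−15=y.

nobility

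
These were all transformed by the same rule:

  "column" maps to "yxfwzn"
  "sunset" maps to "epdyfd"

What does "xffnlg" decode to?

The output letters match the input read backwards, each shifted +11: column reversed is nmuloc. Two steps: reverse the string, then apply a Caesar shift of +11.
Decoding xffnlg: shift back: x−11=m, f−11=u, f−11=u, n−11=c, l−11=a, g−11=v → muucav; then reverse → vacuum.

vacuum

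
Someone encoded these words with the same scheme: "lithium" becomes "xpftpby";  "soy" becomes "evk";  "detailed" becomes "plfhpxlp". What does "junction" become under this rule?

vbzofpvz

The shift depends on letter class: consonant l→x is +12, but vowel i→p is +7. The rule splits by letter class: vowels +7, consonants +12.
Applying it to junction: j(cons)+12=v, u(vowel)+7=b, n(cons)+12=z, c(cons)+12=o, t(cons)+12=f, i(vowel)+7=p, o(vowel)+7=v, n(cons)+12=z.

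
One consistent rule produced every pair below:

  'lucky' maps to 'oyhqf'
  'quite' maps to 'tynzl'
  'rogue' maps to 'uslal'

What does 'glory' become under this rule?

Each letter shifts forward by (position + 3), i.e. 3, 4, 5, … — the shift grows by one for each successive letter.
On glory: g+3=j, l+4=p, o+5=t, r+6=x, y+7=f.

jptxf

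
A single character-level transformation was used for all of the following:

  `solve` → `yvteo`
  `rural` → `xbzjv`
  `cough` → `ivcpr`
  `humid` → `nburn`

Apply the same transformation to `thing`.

zoqwq

In solve: s→y is +6, o→v is +7, l→t is +8, v→e is +9 — the shift increases by 1 each position. The shift increases by 1 at each position, starting from +6: 6, 7, 8, ….
Applying it to thing: t+6=z, h+7=o, i+8=q, n+9=w, g+10=q.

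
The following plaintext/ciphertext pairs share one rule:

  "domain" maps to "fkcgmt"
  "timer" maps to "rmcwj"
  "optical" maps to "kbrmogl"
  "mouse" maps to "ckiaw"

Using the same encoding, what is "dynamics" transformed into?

d(3)→f(5) and o(14)→k(10) fit y≡17x+6 (mod 26); the inverse of 17 mod 26 is 23. Treating letters as 0–25, the rule is x ↦ 17x + 6 (mod 26).
On dynamics: d(3)→17·3+6≡5=f; y(24)→17·24+6≡24=y; n(13)→17·13+6≡19=t; a(0)→17·0+6≡6=g; m(12)→17·12+6≡2=c; i(8)→17·8+6≡12=m; c(2)→17·2+6≡14=o; s(18)→17·18+6≡0=a (all mod 26).

fytgcmoa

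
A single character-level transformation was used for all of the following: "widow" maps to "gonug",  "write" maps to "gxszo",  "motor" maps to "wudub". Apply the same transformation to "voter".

A repeating key of period 2 is used — shifts +10, +6 over and over.
For voter: v+10=f, o+6=u, t+10=d, e+6=k, r+10=b.

fudkb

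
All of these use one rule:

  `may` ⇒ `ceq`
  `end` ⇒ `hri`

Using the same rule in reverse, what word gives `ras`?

The output letters match the input read backwards, each shifted +4: may reversed is yam. Two steps: reverse the string, then apply a Caesar shift of +4.
Undoing it on ras: shift back: r−4=n, a−4=w, s−4=o → nwo; then reverse → own.

own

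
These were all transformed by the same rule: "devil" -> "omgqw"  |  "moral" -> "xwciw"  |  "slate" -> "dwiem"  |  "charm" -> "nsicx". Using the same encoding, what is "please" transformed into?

The shift depends on letter class: consonant d→o is +11, but vowel e→m is +8. Vowels shift forward by 8 and consonants shift forward by 11.
On please: p(cons)+11=a, l(cons)+11=w, e(vowel)+8=m, a(vowel)+8=i, s(cons)+11=d, e(vowel)+8=m.

awmidm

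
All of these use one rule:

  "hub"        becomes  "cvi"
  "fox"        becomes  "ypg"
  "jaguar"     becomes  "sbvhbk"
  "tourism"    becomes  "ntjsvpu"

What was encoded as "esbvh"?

The output letters match the input read backwards, each shifted +1: hub reversed is buh. Two steps: reverse the string, then apply a Caesar shift of +1.
Decoding esbvh: shift back: e−1=d, s−1=r, b−1=a, v−1=u, h−1=g → draug; then reverse → guard.

guard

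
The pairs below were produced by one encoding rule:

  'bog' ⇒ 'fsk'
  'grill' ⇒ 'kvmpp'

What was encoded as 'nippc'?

Compare letters: b→f is +4, o→s is +4, g→k is +4 — a constant shift. It's a constant shift of +4 (ROT4).
Decoding nippc: n−4=j, i−4=e, p−4=l, p−4=l, c−4=y.

jelly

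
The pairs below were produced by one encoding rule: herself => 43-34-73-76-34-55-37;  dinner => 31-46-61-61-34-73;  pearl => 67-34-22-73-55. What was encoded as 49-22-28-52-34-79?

h(#8)→43 and e(#5)→34: differences scale by 3, so n = 3·pos + 19. Each letter becomes 3×(its alphabet position, a=1..z=26) + 19.
Decoding 49-22-28-52-34-79: 49→(49−19)÷3=10=j, 22→(22−19)÷3=1=a, 28→(28−19)÷3=3=c, 52→(52−19)÷3=11=k, 34→(34−19)÷3=5=e, 79→(79−19)÷3=20=t.

jacket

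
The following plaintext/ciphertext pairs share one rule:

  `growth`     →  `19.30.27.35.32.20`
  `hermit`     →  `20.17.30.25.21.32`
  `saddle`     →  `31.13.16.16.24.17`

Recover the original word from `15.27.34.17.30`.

cover

Each letter is replaced by its alphabet position (a=1..z=26) + 12.
Decoding 15.27.34.17.30: 15→(15−12)÷1=3=c, 27→(27−12)÷1=15=o, 34→(34−12)÷1=22=v, 17→(17−12)÷1=5=e, 30→(30−12)÷1=18=r.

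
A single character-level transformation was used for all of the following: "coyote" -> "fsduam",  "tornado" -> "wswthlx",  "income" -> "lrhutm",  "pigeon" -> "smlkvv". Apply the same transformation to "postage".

ssxzhon

Each letter shifts forward by (position + 3), i.e. 3, 4, 5, … — the shift grows by one for each successive letter.
For postage: p+3=s, o+4=s, s+5=x, t+6=z, a+7=h, g+8=o, e+9=n.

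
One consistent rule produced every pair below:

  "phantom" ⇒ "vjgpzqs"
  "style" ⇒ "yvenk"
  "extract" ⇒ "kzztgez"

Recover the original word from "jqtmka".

Shifts by position in phantom: pos 0: p→v (+6), pos 1: h→j (+2), pos 2: a→g (+6), pos 3: n→p (+2) — repeating every 2. A repeating key of period 2 is used — shifts +6, +2 over and over.
Decoding jqtmka: j−6=d, q−2=o, t−6=n, m−2=k, k−6=e, a−2=y.

donkey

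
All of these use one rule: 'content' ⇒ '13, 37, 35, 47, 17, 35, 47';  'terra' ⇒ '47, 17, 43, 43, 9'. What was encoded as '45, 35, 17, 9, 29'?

sneak

c(#3)→13 and o(#15)→37: differences scale by 2, so n = 2·pos + 7. The formula is n = 2×(alphabet index, a=1) + 7.
Undoing it on 45, 35, 17, 9, 29: 45→(45−7)÷2=19=s, 35→(35−7)÷2=14=n, 17→(17−7)÷2=5=e, 9→(9−7)÷2=1=a, 29→(29−7)÷2=11=k.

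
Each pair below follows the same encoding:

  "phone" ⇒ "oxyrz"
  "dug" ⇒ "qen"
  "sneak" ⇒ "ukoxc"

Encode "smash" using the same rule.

rckwc

The output letters match the input read backwards, each shifted +10: phone reversed is enohp. Read the word backwards and shift each letter +10.
On smash: reverse → hsams; then shift: h+10=r, s+10=c, a+10=k, m+10=w, s+10=c.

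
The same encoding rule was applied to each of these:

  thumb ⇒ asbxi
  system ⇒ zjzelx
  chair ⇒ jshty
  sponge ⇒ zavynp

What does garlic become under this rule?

nlywpn

The shifts repeat in a cycle of length 2: positions 0,1,… shift by +7, +11, then the pattern repeats.
For garlic: g+7=n, a+11=l, r+7=y, l+11=w, i+7=p, c+11=n.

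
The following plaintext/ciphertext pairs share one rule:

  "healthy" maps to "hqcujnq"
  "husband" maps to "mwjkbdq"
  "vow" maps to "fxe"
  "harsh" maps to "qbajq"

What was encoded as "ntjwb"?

snake

The output letters match the input read backwards, each shifted +9: healthy reversed is yhtlaeh. Two steps: reverse the string, then apply a Caesar shift of +9.
Undoing it on ntjwb: shift back: n−9=e, t−9=k, j−9=a, w−9=n, b−9=s → ekans; then reverse → snake.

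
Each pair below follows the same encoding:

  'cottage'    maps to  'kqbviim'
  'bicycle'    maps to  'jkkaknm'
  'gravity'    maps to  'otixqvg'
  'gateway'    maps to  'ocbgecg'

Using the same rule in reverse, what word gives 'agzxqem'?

It's a Vigenère-style cipher with numeric key [8,2]: position i shifts by key[i mod 2].
Reversing it on agzxqem: a−8=s, g−2=e, z−8=r, x−2=v, q−8=i, e−2=c, m−8=e.

service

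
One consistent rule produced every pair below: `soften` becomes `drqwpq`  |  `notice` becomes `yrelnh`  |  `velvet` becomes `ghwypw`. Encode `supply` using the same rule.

Shifts by position in soften: pos 0: s→d (+11), pos 1: o→r (+3), pos 2: f→q (+11), pos 3: t→w (+3) — repeating every 2. It's a Vigenère-style cipher with numeric key [11,3]: position i shifts by key[i mod 2].
For supply: s+11=d, u+3=x, p+11=a, p+3=s, l+11=w, y+3=b.

dxaswb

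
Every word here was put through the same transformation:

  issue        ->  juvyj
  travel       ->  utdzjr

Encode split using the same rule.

Each letter shifts forward by (position + 1), i.e. 1, 2, 3, … — the shift grows by one for each successive letter.
For split: s+1=t, p+2=r, l+3=o, i+4=m, t+5=y.

tromy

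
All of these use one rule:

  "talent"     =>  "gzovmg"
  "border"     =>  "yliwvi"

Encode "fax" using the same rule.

Each pair mirrors across the alphabet (t↔g, a↔z, l↔o): positions sum to 25. Each letter is replaced by its mirror in the alphabet: a↔z, b↔y, c↔x, and so on (the Atbash cipher).
On fax: f↔u, a↔z, x↔c.

uzc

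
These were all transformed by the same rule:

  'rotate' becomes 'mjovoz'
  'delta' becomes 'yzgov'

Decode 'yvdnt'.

It's a constant shift of +21 (ROT21).
Decoding yvdnt: y−21=d, v−21=a, d−21=i, n−21=s, t−21=y.

daisy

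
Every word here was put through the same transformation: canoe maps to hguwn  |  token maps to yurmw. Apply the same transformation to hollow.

In canoe: c→h is +5, a→g is +6, n→u is +7, o→w is +8 — the shift increases by 1 each position. Letter i (0-indexed) is shifted by i+5, so successive shifts are 5, 6, 7, ….
For hollow: h+5=m, o+6=u, l+7=s, l+8=t, o+9=x, w+10=g.

mustxg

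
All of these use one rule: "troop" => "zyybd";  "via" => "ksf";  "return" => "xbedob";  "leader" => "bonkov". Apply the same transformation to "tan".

The output letters match the input read backwards, each shifted +10: troop reversed is poort. Read the word backwards and shift each letter +10.
Applying it to tan: reverse → nat; then shift: n+10=x, a+10=k, t+10=d.

xkd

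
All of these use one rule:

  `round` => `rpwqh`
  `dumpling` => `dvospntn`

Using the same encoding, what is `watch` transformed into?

In round: r→r is +0, o→p is +1, u→w is +2, n→q is +3 — the shift increases by 1 each position. Each letter shifts forward by its position index (0, 1, 2, …) — the shift grows by one for each successive letter.
On watch: w+0=w, a+1=b, t+2=v, c+3=f, h+4=l.

wbvfl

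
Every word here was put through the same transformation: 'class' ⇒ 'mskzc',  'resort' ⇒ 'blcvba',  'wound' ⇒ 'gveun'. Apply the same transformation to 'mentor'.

The shifts repeat in a cycle of length 2: positions 0,1,… shift by +10, +7, then the pattern repeats.
Applying it to mentor: m+10=w, e+7=l, n+10=x, t+7=a, o+10=y, r+7=y.

wlxayy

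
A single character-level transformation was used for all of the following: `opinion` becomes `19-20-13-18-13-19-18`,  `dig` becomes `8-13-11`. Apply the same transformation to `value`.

26-5-16-25-9

o is letter #15 and maps to 19: an offset of 4. Each letter is replaced by its alphabet position (a=1..z=26) + 4.
On value: v=22→26, a=1→5, l=12→16, u=21→25, e=5→9.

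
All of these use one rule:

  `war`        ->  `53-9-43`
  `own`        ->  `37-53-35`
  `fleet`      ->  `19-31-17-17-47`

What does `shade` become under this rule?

45-23-9-15-17

w(#23)→53 and a(#1)→9: differences scale by 2, so n = 2·pos + 7. With a=1..z=26, the number is 2·pos + 7.
Applying it to shade: s=19→45, h=8→23, a=1→9, d=4→15, e=5→17.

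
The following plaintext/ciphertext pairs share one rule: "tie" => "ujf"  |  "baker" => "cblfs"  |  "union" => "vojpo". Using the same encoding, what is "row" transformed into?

spx

Compare letters: t→u is +1, i→j is +1, e→f is +1 — a constant shift. Every letter moves 1 place later in the alphabet, wrapping around z→a.
Applying it to row: r+1=s, o+1=p, w+1=x.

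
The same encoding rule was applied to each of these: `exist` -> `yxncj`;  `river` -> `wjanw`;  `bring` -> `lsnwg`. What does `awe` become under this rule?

Two steps: reverse the string, then apply a Caesar shift of +5.
On awe: reverse → ewa; then shift: e+5=j, w+5=b, a+5=f.

jbf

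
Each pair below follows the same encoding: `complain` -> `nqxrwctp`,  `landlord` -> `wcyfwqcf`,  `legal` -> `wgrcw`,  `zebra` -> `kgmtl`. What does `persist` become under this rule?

agcutue

Shifts by position in complain: pos 0: c→n (+11), pos 1: o→q (+2), pos 2: m→x (+11), pos 3: p→r (+2) — repeating every 2. It's a Vigenère-style cipher with numeric key [11,2]: position i shifts by key[i mod 2].
Applying it to persist: p+11=a, e+2=g, r+11=c, s+2=u, i+11=t, s+2=u, t+11=e.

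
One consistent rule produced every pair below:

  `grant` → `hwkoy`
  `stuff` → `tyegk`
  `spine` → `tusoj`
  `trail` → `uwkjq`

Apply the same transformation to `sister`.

tncujb

A repeating key of period 3 is used — shifts +1, +5, +10 over and over.
For sister: s+1=t, i+5=n, s+10=c, t+1=u, e+5=j, r+10=b.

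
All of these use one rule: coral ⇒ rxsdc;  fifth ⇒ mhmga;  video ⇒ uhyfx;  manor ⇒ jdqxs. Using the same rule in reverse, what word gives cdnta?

Treating letters as 0–25, the rule is x ↦ 7x + 3 (mod 26).
Reversing it on cdnta: c(2)→15·(2−3)≡11=l; d(3)→15·(3−3)≡0=a; n(13)→15·(13−3)≡20=u; t(19)→15·(19−3)≡6=g; a(0)→15·(0−3)≡7=h (all mod 26).

laugh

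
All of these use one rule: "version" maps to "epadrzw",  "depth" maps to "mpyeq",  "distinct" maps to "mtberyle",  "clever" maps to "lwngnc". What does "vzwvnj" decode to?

Shifts by position in version: pos 0: v→e (+9), pos 1: e→p (+11), pos 2: r→a (+9), pos 3: s→d (+11) — repeating every 2. A repeating key of period 2 is used — shifts +9, +11 over and over.
Reversing it on vzwvnj: v−9=m, z−11=o, w−9=n, v−11=k, n−9=e, j−11=y.

monkey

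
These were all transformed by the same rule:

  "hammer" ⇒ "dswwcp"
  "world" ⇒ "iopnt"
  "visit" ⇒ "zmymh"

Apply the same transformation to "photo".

h(7)→d(3) and a(0)→s(18) fit y≡9x+18 (mod 26); the inverse of 9 mod 26 is 3. Each letter's alphabet position (a=0..z=25) is mapped through 9·x+18 mod 26 — an affine cipher.
Applying it to photo: p(15)→9·15+18≡23=x; h(7)→9·7+18≡3=d; o(14)→9·14+18≡14=o; t(19)→9·19+18≡7=h; o(14)→9·14+18≡14=o (all mod 26).

xdoho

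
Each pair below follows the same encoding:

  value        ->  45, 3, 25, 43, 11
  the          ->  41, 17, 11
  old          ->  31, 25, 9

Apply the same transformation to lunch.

25, 43, 29, 7, 17

Each letter becomes 2×(its alphabet position, a=1..z=26) + 1.
On lunch: l=12→25, u=21→43, n=14→29, c=3→7, h=8→17.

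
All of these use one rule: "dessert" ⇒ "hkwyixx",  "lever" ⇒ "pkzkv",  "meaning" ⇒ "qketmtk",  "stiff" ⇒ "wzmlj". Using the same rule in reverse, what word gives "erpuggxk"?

allocate

Shifts by position in dessert: pos 0: d→h (+4), pos 1: e→k (+6), pos 2: s→w (+4), pos 3: s→y (+6) — repeating every 2. A repeating key of period 2 is used — shifts +4, +6 over and over.
Undoing it on erpuggxk: e−4=a, r−6=l, p−4=l, u−6=o, g−4=c, g−6=a, x−4=t, k−6=e.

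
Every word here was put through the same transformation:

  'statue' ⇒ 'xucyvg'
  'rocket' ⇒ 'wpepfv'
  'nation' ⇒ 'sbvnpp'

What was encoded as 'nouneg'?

A repeating key of period 3 is used — shifts +5, +1, +2 over and over.
Decoding nouneg: n−5=i, o−1=n, u−2=s, n−5=i, e−1=d, g−2=e.

inside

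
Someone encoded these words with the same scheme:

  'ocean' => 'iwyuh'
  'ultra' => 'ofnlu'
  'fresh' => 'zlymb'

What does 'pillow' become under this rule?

jcffiq

Compare letters: o→i is +20, c→w is +20, e→y is +20 — a constant shift. It's a constant shift of +20 (ROT20).
On pillow: p+20=j, i+20=c, l+20=f, l+20=f, o+20=i, w+20=q.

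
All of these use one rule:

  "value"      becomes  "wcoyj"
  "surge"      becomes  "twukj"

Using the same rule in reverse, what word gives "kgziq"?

In value: v→w is +1, a→c is +2, l→o is +3, u→y is +4 — the shift increases by 1 each position. Each letter shifts forward by (position + 1), i.e. 1, 2, 3, … — the shift grows by one for each successive letter.
Reversing it on kgziq: k−1=j, g−2=e, z−3=w, i−4=e, q−5=l.

jewel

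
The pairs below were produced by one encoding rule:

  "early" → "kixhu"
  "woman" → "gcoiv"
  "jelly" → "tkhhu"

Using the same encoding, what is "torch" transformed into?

lcxwf

Treating letters as 0–25, the rule is x ↦ 7x + 8 (mod 26).
For torch: t(19)→7·19+8≡11=l; o(14)→7·14+8≡2=c; r(17)→7·17+8≡23=x; c(2)→7·2+8≡22=w; h(7)→7·7+8≡5=f (all mod 26).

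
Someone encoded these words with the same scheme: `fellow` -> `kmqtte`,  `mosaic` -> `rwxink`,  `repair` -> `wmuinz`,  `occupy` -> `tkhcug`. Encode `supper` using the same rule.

Shifts by position in fellow: pos 0: f→k (+5), pos 1: e→m (+8), pos 2: l→q (+5), pos 3: l→t (+8) — repeating every 2. It's a Vigenère-style cipher with numeric key [5,8]: position i shifts by key[i mod 2].
Applying it to supper: s+5=x, u+8=c, p+5=u, p+8=x, e+5=j, r+8=z.

xcuxjz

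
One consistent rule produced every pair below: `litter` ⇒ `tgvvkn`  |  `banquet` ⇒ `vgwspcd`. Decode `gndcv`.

table

Read the word backwards and shift each letter +2.
Undoing it on gndcv: shift back: g−2=e, n−2=l, d−2=b, c−2=a, v−2=t → elbat; then reverse → table.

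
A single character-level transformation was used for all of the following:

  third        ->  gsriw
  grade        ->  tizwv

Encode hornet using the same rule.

slimvg

Each pair mirrors across the alphabet (t↔g, h↔s, i↔r): positions sum to 25. Each letter is replaced by its mirror in the alphabet: a↔z, b↔y, c↔x, and so on (the Atbash cipher).
On hornet: h↔s, o↔l, r↔i, n↔m, e↔v, t↔g.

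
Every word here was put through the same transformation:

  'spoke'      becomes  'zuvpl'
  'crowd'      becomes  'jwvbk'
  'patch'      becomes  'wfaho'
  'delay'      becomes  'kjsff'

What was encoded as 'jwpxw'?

The shifts repeat in a cycle of length 2: positions 0,1,… shift by +7, +5, then the pattern repeats.
Decoding jwpxw: j−7=c, w−5=r, p−7=i, x−5=s, w−7=p.

crisp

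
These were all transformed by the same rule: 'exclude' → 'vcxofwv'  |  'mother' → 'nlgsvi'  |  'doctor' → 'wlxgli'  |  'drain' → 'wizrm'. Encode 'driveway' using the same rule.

e(4)→v(21) and x(23)→c(2) fit y≡25x+25 (mod 26); the inverse of 25 mod 26 is 25. Treating letters as 0–25, the rule is x ↦ 25x + 25 (mod 26).
On driveway: d(3)→25·3+25≡22=w; r(17)→25·17+25≡8=i; i(8)→25·8+25≡17=r; v(21)→25·21+25≡4=e; e(4)→25·4+25≡21=v; w(22)→25·22+25≡3=d; a(0)→25·0+25≡25=z; y(24)→25·24+25≡1=b (all mod 26).

wirevdzb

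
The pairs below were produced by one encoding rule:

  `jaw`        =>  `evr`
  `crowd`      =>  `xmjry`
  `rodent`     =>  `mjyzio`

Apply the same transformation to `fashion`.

Compare letters: j→e is +21, a→v is +21, w→r is +21 — a constant shift. Each letter is shifted forward by 21 in the alphabet (a Caesar shift of +21).
On fashion: f+21=a, a+21=v, s+21=n, h+21=c, i+21=d, o+21=j, n+21=i.

avncdji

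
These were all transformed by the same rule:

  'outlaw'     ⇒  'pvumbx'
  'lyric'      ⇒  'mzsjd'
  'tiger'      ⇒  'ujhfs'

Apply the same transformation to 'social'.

Compare letters: o→p is +1, u→v is +1, t→u is +1 — a constant shift. This is a Caesar cipher with shift 1.
For social: s+1=t, o+1=p, c+1=d, i+1=j, a+1=b, l+1=m.

tpdjbm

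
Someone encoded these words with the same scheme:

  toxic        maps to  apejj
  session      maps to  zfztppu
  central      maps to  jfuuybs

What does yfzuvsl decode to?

Shifts by position in toxic: pos 0: t→a (+7), pos 1: o→p (+1), pos 2: x→e (+7), pos 3: i→j (+1) — repeating every 2. The shifts repeat in a cycle of length 2: positions 0,1,… shift by +7, +1, then the pattern repeats.
Decoding yfzuvsl: y−7=r, f−1=e, z−7=s, u−1=t, v−7=o, s−1=r, l−7=e.

restore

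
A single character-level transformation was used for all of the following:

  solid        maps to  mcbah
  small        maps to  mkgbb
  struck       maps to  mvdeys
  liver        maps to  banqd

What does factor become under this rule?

zgyvcd

s(18)→m(12) and o(14)→c(2) fit y≡9x+6 (mod 26); the inverse of 9 mod 26 is 3. Treating letters as 0–25, the rule is x ↦ 9x + 6 (mod 26).
Applying it to factor: f(5)→9·5+6≡25=z; a(0)→9·0+6≡6=g; c(2)→9·2+6≡24=y; t(19)→9·19+6≡21=v; o(14)→9·14+6≡2=c; r(17)→9·17+6≡3=d (all mod 26).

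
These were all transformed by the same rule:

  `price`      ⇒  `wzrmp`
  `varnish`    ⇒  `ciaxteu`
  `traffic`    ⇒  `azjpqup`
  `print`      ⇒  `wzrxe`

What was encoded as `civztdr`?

vampire

In price: p→w is +7, r→z is +8, i→r is +9, c→m is +10 — the shift increases by 1 each position. Letter i (0-indexed) is shifted by i+7, so successive shifts are 7, 8, 9, ….
Decoding civztdr: c−7=v, i−8=a, v−9=m, z−10=p, t−11=i, d−12=r, r−13=e.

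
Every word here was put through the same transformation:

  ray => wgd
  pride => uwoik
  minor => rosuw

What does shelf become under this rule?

Two shifts are in play — +6 for a/e/i/o/u, +5 for every other letter.
On shelf: s(cons)+5=x, h(cons)+5=m, e(vowel)+6=k, l(cons)+5=q, f(cons)+5=k.

xmkqk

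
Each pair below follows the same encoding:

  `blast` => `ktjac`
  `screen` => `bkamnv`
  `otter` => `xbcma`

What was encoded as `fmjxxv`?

Shifts by position in blast: pos 0: b→k (+9), pos 1: l→t (+8), pos 2: a→j (+9), pos 3: s→a (+8) — repeating every 2. A repeating key of period 2 is used — shifts +9, +8 over and over.
Decoding fmjxxv: f−9=w, m−8=e, j−9=a, x−8=p, x−9=o, v−8=n.

weapon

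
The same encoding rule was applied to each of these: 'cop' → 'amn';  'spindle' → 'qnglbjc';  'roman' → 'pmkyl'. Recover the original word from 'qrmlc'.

stone

Compare letters: c→a is +24, o→m is +24, p→n is +24 — a constant shift. This is a Caesar cipher with shift 24.
Reversing it on qrmlc: q−24=s, r−24=t, m−24=o, l−24=n, c−24=e.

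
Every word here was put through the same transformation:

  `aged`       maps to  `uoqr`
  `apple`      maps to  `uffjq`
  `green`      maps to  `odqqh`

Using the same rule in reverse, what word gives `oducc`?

Treating letters as 0–25, the rule is x ↦ 25x + 20 (mod 26).
Undoing it on oducc: o(14)→25·(14−20)≡6=g; d(3)→25·(3−20)≡17=r; u(20)→25·(20−20)≡0=a; c(2)→25·(2−20)≡18=s; c(2)→25·(2−20)≡18=s (all mod 26).

grass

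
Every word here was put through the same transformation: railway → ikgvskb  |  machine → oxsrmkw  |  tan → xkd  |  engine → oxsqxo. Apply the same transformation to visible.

ovlscsf

The output letters match the input read backwards, each shifted +10: railway reversed is yawliar. The word is reversed, then every letter is shifted forward by 10.
For visible: reverse → elbisiv; then shift: e+10=o, l+10=v, b+10=l, i+10=s, s+10=c, i+10=s, v+10=f.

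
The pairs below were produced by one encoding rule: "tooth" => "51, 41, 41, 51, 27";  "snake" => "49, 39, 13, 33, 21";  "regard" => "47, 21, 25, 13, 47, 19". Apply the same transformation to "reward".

t(#20)→51 and o(#15)→41: differences scale by 2, so n = 2·pos + 11. The formula is n = 2×(alphabet index, a=1) + 11.
On reward: r=18→47, e=5→21, w=23→57, a=1→13, r=18→47, d=4→19.

47, 21, 57, 13, 47, 19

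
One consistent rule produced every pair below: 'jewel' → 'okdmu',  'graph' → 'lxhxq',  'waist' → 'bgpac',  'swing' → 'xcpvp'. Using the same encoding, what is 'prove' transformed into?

In jewel: j→o is +5, e→k is +6, w→d is +7, e→m is +8 — the shift increases by 1 each position. Each letter shifts forward by (position + 5), i.e. 5, 6, 7, … — the shift grows by one for each successive letter.
On prove: p+5=u, r+6=x, o+7=v, v+8=d, e+9=n.

uxvdn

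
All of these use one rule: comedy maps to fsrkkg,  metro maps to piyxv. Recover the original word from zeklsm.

waffle

In comedy: c→f is +3, o→s is +4, m→r is +5, e→k is +6 — the shift increases by 1 each position. Letter i (0-indexed) is shifted by i+3, so successive shifts are 3, 4, 5, ….
Undoing it on zeklsm: z−3=w, e−4=a, k−5=f, l−6=f, s−7=l, m−8=e.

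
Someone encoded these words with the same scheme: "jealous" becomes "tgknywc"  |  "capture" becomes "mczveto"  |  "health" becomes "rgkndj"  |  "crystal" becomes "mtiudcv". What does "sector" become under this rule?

The shifts repeat in a cycle of length 2: positions 0,1,… shift by +10, +2, then the pattern repeats.
Applying it to sector: s+10=c, e+2=g, c+10=m, t+2=v, o+10=y, r+2=t.

cgmvyt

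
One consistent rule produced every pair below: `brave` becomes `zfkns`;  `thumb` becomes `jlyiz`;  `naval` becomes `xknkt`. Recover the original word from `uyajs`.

b(1)→z(25) and r(17)→f(5) fit y≡15x+10 (mod 26); the inverse of 15 mod 26 is 7. This is an affine cipher: with a=0,…,z=25, each position x becomes (15x+10) mod 26.
Decoding uyajs: u(20)→7·(20−10)≡18=s; y(24)→7·(24−10)≡20=u; a(0)→7·(0−10)≡8=i; j(9)→7·(9−10)≡19=t; s(18)→7·(18−10)≡4=e (all mod 26).

suite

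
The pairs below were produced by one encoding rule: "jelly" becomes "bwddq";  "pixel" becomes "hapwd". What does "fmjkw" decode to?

nurse

Compare letters: j→b is +18, e→w is +18, l→d is +18 — a constant shift. Each letter is shifted forward by 18 in the alphabet (a Caesar shift of +18).
Reversing it on fmjkw: f−18=n, m−18=u, j−18=r, k−18=s, w−18=e.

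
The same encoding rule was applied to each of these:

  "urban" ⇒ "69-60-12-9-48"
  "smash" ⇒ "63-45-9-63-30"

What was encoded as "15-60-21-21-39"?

creek

u(#21)→69 and r(#18)→60: differences scale by 3, so n = 3·pos + 6. The formula is n = 3×(alphabet index, a=1) + 6.
Decoding 15-60-21-21-39: 15→(15−6)÷3=3=c, 60→(60−6)÷3=18=r, 21→(21−6)÷3=5=e, 21→(21−6)÷3=5=e, 39→(39−6)÷3=11=k.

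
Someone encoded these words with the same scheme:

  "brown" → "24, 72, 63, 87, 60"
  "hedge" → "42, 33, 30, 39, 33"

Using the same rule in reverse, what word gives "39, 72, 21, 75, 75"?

grass

b(#2)→24 and r(#18)→72: differences scale by 3, so n = 3·pos + 18. With a=1..z=26, the number is 3·pos + 18.
Undoing it on 39, 72, 21, 75, 75: 39→(39−18)÷3=7=g, 72→(72−18)÷3=18=r, 21→(21−18)÷3=1=a, 75→(75−18)÷3=19=s, 75→(75−18)÷3=19=s.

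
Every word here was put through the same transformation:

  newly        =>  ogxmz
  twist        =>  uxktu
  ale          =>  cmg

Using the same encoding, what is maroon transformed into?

The shift depends on letter class: consonant n→o is +1, but vowel e→g is +2. Vowels shift forward by 2 and consonants shift forward by 1.
On maroon: m(cons)+1=n, a(vowel)+2=c, r(cons)+1=s, o(vowel)+2=q, o(vowel)+2=q, n(cons)+1=o.

ncsqqo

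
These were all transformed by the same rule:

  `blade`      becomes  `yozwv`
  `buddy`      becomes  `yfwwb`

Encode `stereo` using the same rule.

This is the alphabet-reversal cipher (Atbash): a becomes z, b becomes y, etc.
Applying it to stereo: s↔h, t↔g, e↔v, r↔i, e↔v, o↔l.

hgvivl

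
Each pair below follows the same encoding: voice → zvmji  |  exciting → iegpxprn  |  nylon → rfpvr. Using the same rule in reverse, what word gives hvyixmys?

Shifts by position in voice: pos 0: v→z (+4), pos 1: o→v (+7), pos 2: i→m (+4), pos 3: c→j (+7) — repeating every 2. It's a Vigenère-style cipher with numeric key [4,7]: position i shifts by key[i mod 2].
Undoing it on hvyixmys: h−4=d, v−7=o, y−4=u, i−7=b, x−4=t, m−7=f, y−4=u, s−7=l.

doubtful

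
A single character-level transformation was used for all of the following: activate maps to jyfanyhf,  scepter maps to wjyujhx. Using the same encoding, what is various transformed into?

xztnwfa

The output letters match the input read backwards, each shifted +5: activate reversed is etavitca. Read the word backwards and shift each letter +5.
For various: reverse → suoirav; then shift: s+5=x, u+5=z, o+5=t, i+5=n, r+5=w, a+5=f, v+5=a.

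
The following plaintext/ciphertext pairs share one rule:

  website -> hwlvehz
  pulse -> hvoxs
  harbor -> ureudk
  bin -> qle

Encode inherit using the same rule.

wluhkql

The output letters match the input read backwards, each shifted +3: website reversed is etisbew. The word is reversed, then every letter is shifted forward by 3.
Applying it to inherit: reverse → tirehni; then shift: t+3=w, i+3=l, r+3=u, e+3=h, h+3=k, n+3=q, i+3=l.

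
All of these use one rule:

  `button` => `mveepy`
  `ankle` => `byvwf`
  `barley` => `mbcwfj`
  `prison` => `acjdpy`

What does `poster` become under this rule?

Vowels shift forward by 1 and consonants shift forward by 11.
On poster: p(cons)+11=a, o(vowel)+1=p, s(cons)+11=d, t(cons)+11=e, e(vowel)+1=f, r(cons)+11=c.

apdefc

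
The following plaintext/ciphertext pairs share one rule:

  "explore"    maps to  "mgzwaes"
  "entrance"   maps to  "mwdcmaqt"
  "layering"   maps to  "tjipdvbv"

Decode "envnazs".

In explore: e→m is +8, x→g is +9, p→z is +10, l→w is +11 — the shift increases by 1 each position. The shift increases by 1 at each position, starting from +8: 8, 9, 10, ….
Decoding envnazs: e−8=w, n−9=e, v−10=l, n−11=c, a−12=o, z−13=m, s−14=e.

welcome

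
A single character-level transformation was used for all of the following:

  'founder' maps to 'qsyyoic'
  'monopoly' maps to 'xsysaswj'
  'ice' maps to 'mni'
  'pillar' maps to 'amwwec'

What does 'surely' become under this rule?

The shift depends on letter class: consonant f→q is +11, but vowel o→s is +4. Two shifts are in play — +4 for a/e/i/o/u, +11 for every other letter.
Applying it to surely: s(cons)+11=d, u(vowel)+4=y, r(cons)+11=c, e(vowel)+4=i, l(cons)+11=w, y(cons)+11=j.

dyciwj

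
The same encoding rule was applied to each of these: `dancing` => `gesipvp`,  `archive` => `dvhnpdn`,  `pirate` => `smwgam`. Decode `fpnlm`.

In dancing: d→g is +3, a→e is +4, n→s is +5, c→i is +6 — the shift increases by 1 each position. The shift increases by 1 at each position, starting from +3: 3, 4, 5, ….
Reversing it on fpnlm: f−3=c, p−4=l, n−5=i, l−6=f, m−7=f.

cliff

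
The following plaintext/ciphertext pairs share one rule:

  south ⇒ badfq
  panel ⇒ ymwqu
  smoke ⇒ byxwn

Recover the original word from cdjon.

trace

Shifts by position in south: pos 0: s→b (+9), pos 1: o→a (+12), pos 2: u→d (+9), pos 3: t→f (+12) — repeating every 2. It's a Vigenère-style cipher with numeric key [9,12]: position i shifts by key[i mod 2].
Reversing it on cdjon: c−9=t, d−12=r, j−9=a, o−12=c, n−9=e.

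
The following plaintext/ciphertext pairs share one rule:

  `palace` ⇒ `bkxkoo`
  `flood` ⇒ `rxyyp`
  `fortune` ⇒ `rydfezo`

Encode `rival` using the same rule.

dshkx

The shift depends on letter class: consonant p→b is +12, but vowel a→k is +10. Two shifts are in play — +10 for a/e/i/o/u, +12 for every other letter.
For rival: r(cons)+12=d, i(vowel)+10=s, v(cons)+12=h, a(vowel)+10=k, l(cons)+12=x.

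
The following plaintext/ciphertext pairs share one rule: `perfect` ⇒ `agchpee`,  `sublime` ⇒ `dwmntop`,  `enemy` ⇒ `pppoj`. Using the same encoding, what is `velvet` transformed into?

ggwxpv

Shifts by position in perfect: pos 0: p→a (+11), pos 1: e→g (+2), pos 2: r→c (+11), pos 3: f→h (+2) — repeating every 2. The shifts repeat in a cycle of length 2: positions 0,1,… shift by +11, +2, then the pattern repeats.
On velvet: v+11=g, e+2=g, l+11=w, v+2=x, e+11=p, t+2=v.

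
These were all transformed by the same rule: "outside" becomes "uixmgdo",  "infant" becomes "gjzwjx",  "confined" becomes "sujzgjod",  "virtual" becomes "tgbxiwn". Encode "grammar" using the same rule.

o(14)→u(20) and u(20)→i(8) fit y≡11x+22 (mod 26); the inverse of 11 mod 26 is 19. Each letter's alphabet position (a=0..z=25) is mapped through 11·x+22 mod 26 — an affine cipher.
On grammar: g(6)→11·6+22≡10=k; r(17)→11·17+22≡1=b; a(0)→11·0+22≡22=w; m(12)→11·12+22≡24=y; m(12)→11·12+22≡24=y; a(0)→11·0+22≡22=w; r(17)→11·17+22≡1=b (all mod 26).

kbwyywb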